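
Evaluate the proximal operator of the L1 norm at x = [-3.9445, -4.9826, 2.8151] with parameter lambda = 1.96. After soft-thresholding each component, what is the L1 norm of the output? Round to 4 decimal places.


Soft-thresholding with lambda = 1.96:
prox(-3.9445) = sign(-3.9445)*max(|-3.9445| - 1.96, 0) = -1.9845
prox(-4.9826) = sign(-4.9826)*max(|-4.9826| - 1.96, 0) = -3.0226
prox(2.8151) = sign(2.8151)*max(|2.8151| - 1.96, 0) = 0.8551
prox(x) = [-1.9845, -3.0226, 0.8551]
||prox(x)||_1 = 1.9845 + 3.0226 + 0.8551 = 5.8622


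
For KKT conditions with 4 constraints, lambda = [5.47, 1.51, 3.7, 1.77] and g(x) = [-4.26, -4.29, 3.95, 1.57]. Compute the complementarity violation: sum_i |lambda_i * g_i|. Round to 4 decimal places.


KKT complementary slackness check:
lambda_1 * g_1 = 5.47 * -4.26 = -23.3022
lambda_2 * g_2 = 1.51 * -4.29 = -6.4779
lambda_3 * g_3 = 3.7 * 3.95 = 14.615
lambda_4 * g_4 = 1.77 * 1.57 = 2.7789
Total violation = 23.3022 + 6.4779 + 14.615 + 2.7789 = 47.174


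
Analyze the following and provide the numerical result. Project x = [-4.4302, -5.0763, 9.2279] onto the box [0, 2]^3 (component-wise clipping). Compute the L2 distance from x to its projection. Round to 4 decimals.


Project each component onto [0, 2].
clip(-4.4302) = 0.0, clip(-5.0763) = 0.0, clip(9.2279) = 2.0
Projection = [0.0, 0.0, 2.0]
Squared diffs: [19.6267, 25.7688, 52.2425]
Distance = sqrt(97.638) = 9.8812


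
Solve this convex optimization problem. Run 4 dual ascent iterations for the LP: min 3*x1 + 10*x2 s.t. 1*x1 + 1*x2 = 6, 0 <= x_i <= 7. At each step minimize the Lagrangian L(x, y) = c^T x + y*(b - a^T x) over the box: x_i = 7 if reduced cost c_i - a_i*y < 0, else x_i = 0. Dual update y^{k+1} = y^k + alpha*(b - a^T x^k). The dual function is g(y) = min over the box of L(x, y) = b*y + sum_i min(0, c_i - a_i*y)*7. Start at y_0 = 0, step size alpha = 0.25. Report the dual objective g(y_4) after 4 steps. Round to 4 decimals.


Dual ascent for LP: min 3*x1 + 10*x2, 1*x1 + 1*x2 = 6, 0 <= x_i <= 7
Step 1: y^k = 0.0, reduced costs: (3.0, 10.0)
  x^k = (0.0, 0.0), subgradient = b - a^T x = 6.0
  y^{k+1} = 0.0 + 0.25*6.0 = 1.5
Step 2: y^k = 1.5, reduced costs: (1.5, 8.5)
  x^k = (0.0, 0.0), subgradient = b - a^T x = 6.0
  y^{k+1} = 1.5 + 0.25*6.0 = 3.0
Step 3: y^k = 3.0, reduced costs: (0.0, 7.0)
  x^k = (0.0, 0.0), subgradient = b - a^T x = 6.0
  y^{k+1} = 3.0 + 0.25*6.0 = 4.5
Step 4: y^k = 4.5, reduced costs: (-1.5, 5.5)
  x^k = (7.0, 0.0), subgradient = b - a^T x = -1.0
  y^{k+1} = 4.5 + 0.25*-1.0 = 4.25
Dual objective at y_4 = 4.25: reduced costs (-1.25, 5.75), box minimizer x = (7.0, 0.0)
g(y_4) = b*y + (c1 - a1*y)*x1 + (c2 - a2*y)*x2 = 6*4.25 + (-1.25)*7.0 + 5.75*0.0 = 25.5 - 8.75 + 0.0 = 16.75


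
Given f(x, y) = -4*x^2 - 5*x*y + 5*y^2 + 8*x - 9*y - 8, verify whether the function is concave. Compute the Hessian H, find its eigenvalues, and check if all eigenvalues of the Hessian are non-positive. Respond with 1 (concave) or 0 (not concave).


The Hessian of f(x,y) = -4*x^2 - 5*x*y + 5*y^2 + 8*x - 9*y - 8 is:
H = [[-8, -5], [-5, 10]]
Trace = -8 + 10 = 2
Determinant = -8*10 - (-5)^2 = -105
Discriminant = (2)^2 - 4*-105 = 424.0
Eigenvalues: lambda_1 = -9.2956, lambda_2 = 11.2956
The function is not concave.

0


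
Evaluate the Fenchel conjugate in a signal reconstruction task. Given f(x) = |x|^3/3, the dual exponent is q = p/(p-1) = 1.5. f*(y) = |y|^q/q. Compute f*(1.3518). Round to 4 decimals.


The conjugate exponent q satisfies 1/p + 1/q = 1.
p = 3, so q = 3/(3 - 1) = 1.5
|y|^q = 1.3518^1.5 = 1.5717
f*(1.3518) = 1.5717 / 1.5 = 1.0478


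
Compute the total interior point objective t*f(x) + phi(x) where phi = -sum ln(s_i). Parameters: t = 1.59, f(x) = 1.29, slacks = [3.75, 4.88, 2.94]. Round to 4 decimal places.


Step 1: Compute log-barrier.
ln values: [1.3218, 1.5851, 1.0784]
phi = -(1.3218 + 1.5851 + 1.0784) = -3.9853
Step 2: Compute augmented objective.
t*f(x) = 1.59*1.29 = 2.0511
Total = 2.0511 - 3.9853 = -1.9342


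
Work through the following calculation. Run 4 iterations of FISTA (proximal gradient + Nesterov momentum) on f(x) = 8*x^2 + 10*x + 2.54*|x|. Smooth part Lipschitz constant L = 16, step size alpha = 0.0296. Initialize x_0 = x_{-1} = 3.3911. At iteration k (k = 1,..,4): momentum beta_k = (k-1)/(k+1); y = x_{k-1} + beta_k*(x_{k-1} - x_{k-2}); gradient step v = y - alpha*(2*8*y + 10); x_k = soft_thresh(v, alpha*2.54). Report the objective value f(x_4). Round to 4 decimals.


FISTA on f(x) = 8*x^2 + 10*x + 2.54*|x|
L = 16, alpha = 0.0296
Iteration 1: beta = 0.0, y = 3.3911 + 0.0*(3.3911 - 3.3911) = 3.3911
  grad(y) = 64.2576, v = y - alpha*grad = 1.4891
  prox(v) = soft_thresh(1.4891, 0.0752) = 1.4139
Iteration 2: beta = 0.3333, y = 1.4139 + 0.3333*(1.4139 - 3.3911) = 0.7548
  grad(y) = 22.0771, v = y - alpha*grad = 0.1013
  prox(v) = soft_thresh(0.1013, 0.0752) = 0.0262
Iteration 3: beta = 0.5, y = 0.0262 + 0.5*(0.0262 - 1.4139) = -0.6677
  grad(y) = -0.6834, v = y - alpha*grad = -0.6475
  prox(v) = soft_thresh(-0.6475, 0.0752) = -0.5723
Iteration 4: beta = 0.6, y = -0.5723 + 0.6*(-0.5723 - 0.0262) = -0.9314
  grad(y) = -4.902, v = y - alpha*grad = -0.7863
  prox(v) = soft_thresh(-0.7863, 0.0752) = -0.7111
f(x_4) = 8*(-0.7111)^2 + 10*(-0.7111) + 2.54*|-0.7111| = -1.2595


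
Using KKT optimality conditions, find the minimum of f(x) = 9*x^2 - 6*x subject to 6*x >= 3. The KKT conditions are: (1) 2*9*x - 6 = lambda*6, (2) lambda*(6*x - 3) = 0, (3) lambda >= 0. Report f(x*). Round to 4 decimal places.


Step 1: Try lambda = 0 (constraint inactive).
x_unc = 6/(2*9) = 0.3333
Check: 6*0.3333 = 1.9998 < 3 -- violated!
Step 2: Constraint must be active: 6*x = 3
x* = 3/6 = 0.5
lambda = (2*9*0.5 - 6)/6 = 0.5
Step 3: Compute optimal value.
f(x*) = 9*0.5^2 - 6*0.5 = -0.75


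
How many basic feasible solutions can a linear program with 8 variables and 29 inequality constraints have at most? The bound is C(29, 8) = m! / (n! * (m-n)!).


Each vertex corresponds to some choice of n active constraints out of m, so the number of vertices is at most C(m, n) = m! / (n!(m-n)!).
m = 29, n = 8
Numerator: 29 * 28 * 27 * 26 * 25 * 24 * 23 * 22
Denominator: 8! = 40320
C(29, 8) = 4292145


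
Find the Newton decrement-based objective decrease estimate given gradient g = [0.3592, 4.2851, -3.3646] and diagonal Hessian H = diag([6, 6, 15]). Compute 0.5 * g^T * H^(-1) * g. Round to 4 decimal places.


Step 1: H is diagonal, so H^(-1) * g = [0.0599, 0.7142, -0.2243].
Step 2: g^T H^(-1) g = sum_i g_i^2 / H_ii
  = (0.3592)^2/6 + (4.2851)^2/6 + (-3.3646)^2/15
  = 0.0215 + 3.0603 + 0.7547 = 3.8366
Step 3: Objective decrease = 0.5 * g^T H^(-1) g = 1.9183


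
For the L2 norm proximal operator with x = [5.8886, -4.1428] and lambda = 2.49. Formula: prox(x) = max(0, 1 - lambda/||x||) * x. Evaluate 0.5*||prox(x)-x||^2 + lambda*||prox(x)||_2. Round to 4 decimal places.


Step 1: Compute ||x||.
||x|| = 7.1999
Step 2: Compute scaling factor.
scale = max(0, 1 - 2.49/7.1999) = 0.6542
Step 3: prox(x) = [3.8521, -2.7101]
||prox(x)|| = 4.7099
Step 4: Proximal objective.
0.5*||prox-x||^2 = 3.1001
lambda*||prox|| = 11.7277
Total = 14.8277


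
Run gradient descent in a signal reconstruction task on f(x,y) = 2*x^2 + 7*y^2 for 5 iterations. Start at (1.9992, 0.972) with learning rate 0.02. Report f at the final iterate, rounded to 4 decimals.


Gradient descent on f(x,y) = 2*x^2 + 7*y^2.
Starting point: (1.9992, 0.972), alpha = 0.02
Step 1: grad_x = 2*2*1.9992 = 7.9968, grad_y = 2*7*0.972 = 13.608
  x_1 = 1.9992 - 0.02*7.9968 = 1.8393
  y_1 = 0.972 - 0.02*13.608 = 0.6998
Step 2: grad_x = 2*2*1.8393 = 7.3571, grad_y = 2*7*0.6998 = 9.7978
  x_2 = 1.8393 - 0.02*7.3571 = 1.6921
  y_2 = 0.6998 - 0.02*9.7978 = 0.5039
Step 3: grad_x = 2*2*1.6921 = 6.7685, grad_y = 2*7*0.5039 = 7.0544
  x_3 = 1.6921 - 0.02*6.7685 = 1.5568
  y_3 = 0.5039 - 0.02*7.0544 = 0.3628
Step 4: grad_x = 2*2*1.5568 = 6.227, grad_y = 2*7*0.3628 = 5.0792
  x_4 = 1.5568 - 0.02*6.227 = 1.4322
  y_4 = 0.3628 - 0.02*5.0792 = 0.2612
Step 5: grad_x = 2*2*1.4322 = 5.7289, grad_y = 2*7*0.2612 = 3.657
  x_5 = 1.4322 - 0.02*5.7289 = 1.3176
  y_5 = 0.2612 - 0.02*3.657 = 0.1881
f(1.3176, 0.1881) = 2*1.3176^2 + 7*0.1881^2 = 3.7199


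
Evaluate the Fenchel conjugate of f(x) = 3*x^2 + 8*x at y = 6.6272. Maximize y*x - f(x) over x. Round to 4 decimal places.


f*(y) = sup_x {y*x - a*x^2 - b*x} = sup_x {(y-b)*x - a*x^2}
FOC: (y - b) - 2a*x = 0 => x* = (y - b)/(2a)
x* = (6.6272 - 8)/(2*3) = -0.2288
f*(6.6272) = (y-b)^2/(4a) = (6.6272 - 8)^2/(4*3)
= 1.8846/12 = 0.157


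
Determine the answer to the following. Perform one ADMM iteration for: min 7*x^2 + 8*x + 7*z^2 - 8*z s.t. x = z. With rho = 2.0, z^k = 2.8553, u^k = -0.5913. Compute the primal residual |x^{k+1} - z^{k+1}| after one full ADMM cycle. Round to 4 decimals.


ADMM iteration with rho = 2.0, z^k = 2.8553, u^k = -0.5913
Step 1: x-update.
Minimize 7*x^2 + 8*x + (2.0/2)*(x - 2.8553 - 0.5913)^2
FOC: (2*7 + 2.0)*x = -8 + 2.0*(2.8553 + 0.5913)
x^{k+1} = -0.0692
Step 2: z-update.
Minimize 7*z^2 - 8*z + (2.0/2)*(-0.0692 - z - 0.5913)^2
FOC: (2*7 + 2.0)*z = 8 + 2.0*(-0.0692 - 0.5913)
z^{k+1} = 0.4174
Step 3: u-update.
u^{k+1} = -0.5913 - 0.0692 - 0.4174 = -1.0779
Step 4: Primal residual = |-0.0692 - 0.4174| = 0.4866


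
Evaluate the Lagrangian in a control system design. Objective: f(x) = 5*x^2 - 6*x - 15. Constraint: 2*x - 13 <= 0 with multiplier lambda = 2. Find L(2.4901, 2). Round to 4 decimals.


Step 1: Evaluate f(x).
f(2.4901) = 5*2.4901^2 - 6*2.4901 - 15 = 1.0624
Step 2: Evaluate g(x).
g(2.4901) = 2*2.4901 - 13 = -8.0198
Step 3: Compute Lagrangian.
L = 1.0624 + 2*-8.0198 = -14.9772


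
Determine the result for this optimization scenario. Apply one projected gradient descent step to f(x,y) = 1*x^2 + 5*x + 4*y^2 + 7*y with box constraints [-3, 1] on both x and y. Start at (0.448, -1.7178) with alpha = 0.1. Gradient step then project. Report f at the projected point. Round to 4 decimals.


Step 1: Compute gradient at (0.448, -1.7178).
grad_x = 2*1*0.448 + 5 = 5.896
grad_y = 2*4*-1.7178 + 7 = -6.7424
Step 2: Gradient step.
x_raw = 0.448 - 0.1*5.896 = -0.1416
y_raw = -1.7178 - 0.1*-6.7424 = -1.0436
Step 3: Project onto [-3, 1].
x_proj = clip(-0.1416) = -0.1416
y_proj = clip(-1.0436) = -1.0436
Step 4: Evaluate f.
f(-0.1416, -1.0436) = -3.6368


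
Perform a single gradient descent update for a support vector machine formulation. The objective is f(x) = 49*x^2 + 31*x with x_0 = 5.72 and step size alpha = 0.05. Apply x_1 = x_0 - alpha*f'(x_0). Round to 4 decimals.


We compute the gradient at x_0 and apply the update.
f'(x) = 98*x + 31
f'(5.72) = 98*5.72 + 31 = 591.56
x_1 = 5.72 - 0.05*591.56 = -23.858


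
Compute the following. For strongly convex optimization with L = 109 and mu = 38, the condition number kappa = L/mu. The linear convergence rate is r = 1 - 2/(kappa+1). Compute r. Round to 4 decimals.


Step 1: Compute the condition number.
kappa = L/mu = 109/38 = 2.8684
Step 2: Compute the convergence rate.
r = 1 - 2/(kappa + 1) = 1 - 2*mu/(L + mu) = (L - mu)/(L + mu) = 71/147 = 0.483


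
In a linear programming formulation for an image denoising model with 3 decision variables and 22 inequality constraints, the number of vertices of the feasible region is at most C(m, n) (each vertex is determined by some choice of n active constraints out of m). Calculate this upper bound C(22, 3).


Each vertex corresponds to some choice of n active constraints out of m, so the number of vertices is at most C(m, n) = m! / (n!(m-n)!).
m = 22, n = 3
Numerator: 22 * 21 * 20
Denominator: 3! = 6
C(22, 3) = 1540


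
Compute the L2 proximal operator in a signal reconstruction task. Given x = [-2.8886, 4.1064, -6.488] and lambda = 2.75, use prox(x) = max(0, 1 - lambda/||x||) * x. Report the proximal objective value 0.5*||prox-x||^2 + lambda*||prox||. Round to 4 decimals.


Step 1: Compute ||x||.
||x|| = 8.2037
Step 2: Compute scaling factor.
scale = max(0, 1 - 2.75/8.2037) = 0.6648
Step 3: prox(x) = [-1.9203, 2.7299, -4.3131]
||prox(x)|| = 5.4537
Step 4: Proximal objective.
0.5*||prox-x||^2 = 3.7813
lambda*||prox|| = 14.9977
Total = 18.7789


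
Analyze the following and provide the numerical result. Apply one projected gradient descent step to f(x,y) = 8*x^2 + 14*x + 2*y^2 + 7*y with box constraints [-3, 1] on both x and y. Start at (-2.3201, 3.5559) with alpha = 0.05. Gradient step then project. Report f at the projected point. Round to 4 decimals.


Step 1: Compute gradient at (-2.3201, 3.5559).
grad_x = 2*8*-2.3201 + 14 = -23.1216
grad_y = 2*2*3.5559 + 7 = 21.2236
Step 2: Gradient step.
x_raw = -2.3201 - 0.05*-23.1216 = -1.164
y_raw = 3.5559 - 0.05*21.2236 = 2.4947
Step 3: Project onto [-3, 1].
x_proj = clip(-1.164) = -1.164
y_proj = clip(2.4947) = 1.0
Step 4: Evaluate f.
f(-1.164, 1.0) = 3.5433


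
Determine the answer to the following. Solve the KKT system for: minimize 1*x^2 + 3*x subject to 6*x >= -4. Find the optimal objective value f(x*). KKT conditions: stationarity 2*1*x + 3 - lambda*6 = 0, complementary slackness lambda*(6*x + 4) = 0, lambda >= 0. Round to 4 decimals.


Step 1: Try lambda = 0 (constraint inactive).
x_unc = -3/(2*1) = -1.5
Check: 6*-1.5 = -9.0 < -4 -- violated!
Step 2: Constraint must be active: 6*x = -4
x* = -4/6 = -2/3 = -0.6667 (rounded; the exact value -2/3 is used below)
lambda = (2*1*(-2/3) + 3)/6 = 0.2778
Step 3: Compute optimal value.
f(x*) = 1*(-2/3)^2 + 3*(-2/3) = -1.5556


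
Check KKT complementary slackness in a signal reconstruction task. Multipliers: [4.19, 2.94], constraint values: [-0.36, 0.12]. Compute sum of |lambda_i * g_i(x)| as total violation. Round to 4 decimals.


KKT complementary slackness check:
lambda_1 * g_1 = 4.19 * -0.36 = -1.5084
lambda_2 * g_2 = 2.94 * 0.12 = 0.3528
Total violation = 1.5084 + 0.3528 = 1.8612


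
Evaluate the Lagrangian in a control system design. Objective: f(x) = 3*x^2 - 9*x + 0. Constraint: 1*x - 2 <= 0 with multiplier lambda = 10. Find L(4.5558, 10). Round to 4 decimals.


Step 1: Evaluate f(x).
f(4.5558) = 3*4.5558^2 - 9*4.5558 + 0 = 21.2637
Step 2: Evaluate g(x).
g(4.5558) = 1*4.5558 - 2 = 2.5558
Step 3: Compute Lagrangian.
L = 21.2637 + 10*2.5558 = 46.8217


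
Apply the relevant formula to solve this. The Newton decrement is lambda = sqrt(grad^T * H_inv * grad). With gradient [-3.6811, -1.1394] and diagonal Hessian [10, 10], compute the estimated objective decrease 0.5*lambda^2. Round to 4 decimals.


Step 1: H is diagonal, so H^(-1) * g = [-0.3681, -0.1139].
Step 2: g^T H^(-1) g = sum_i g_i^2 / H_ii
  = (-3.6811)^2/10 + (-1.1394)^2/10
  = 1.355 + 0.1298 = 1.4849
Step 3: Objective decrease = 0.5 * g^T H^(-1) g = 0.7424


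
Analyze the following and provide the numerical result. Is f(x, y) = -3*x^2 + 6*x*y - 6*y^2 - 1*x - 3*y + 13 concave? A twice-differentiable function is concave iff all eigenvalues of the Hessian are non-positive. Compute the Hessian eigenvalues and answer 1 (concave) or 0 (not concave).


The Hessian of f(x,y) = -3*x^2 + 6*x*y - 6*y^2 - 1*x - 3*y + 13 is:
H = [[-6, 6], [6, -12]]
Trace = -6 - 12 = -18
Determinant = -6*-12 - (6)^2 = 36
Discriminant = (-18)^2 - 4*36 = 180.0
Eigenvalues: lambda_1 = -15.7082, lambda_2 = -2.2918
The function is concave.

1


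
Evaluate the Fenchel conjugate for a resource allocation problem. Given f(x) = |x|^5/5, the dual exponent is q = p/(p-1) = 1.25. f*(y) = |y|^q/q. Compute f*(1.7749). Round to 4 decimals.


The conjugate exponent q satisfies 1/p + 1/q = 1.
p = 5, so q = 5/(5 - 1) = 1.25
|y|^q = 1.7749^1.25 = 2.0486
f*(1.7749) = 2.0486 / 1.25 = 1.6389


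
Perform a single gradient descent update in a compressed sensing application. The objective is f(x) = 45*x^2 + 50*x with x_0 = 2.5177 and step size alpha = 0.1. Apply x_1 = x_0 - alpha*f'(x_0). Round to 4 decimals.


We compute the gradient at x_0 and apply the update.
f'(x) = 90*x + 50
f'(2.5177) = 90*2.5177 + 50 = 276.593
x_1 = 2.5177 - 0.1*276.593 = -25.1416


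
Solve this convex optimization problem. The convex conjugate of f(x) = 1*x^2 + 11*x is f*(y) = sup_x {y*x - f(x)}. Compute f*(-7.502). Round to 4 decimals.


f*(y) = sup_x {y*x - a*x^2 - b*x} = sup_x {(y-b)*x - a*x^2}
FOC: (y - b) - 2a*x = 0 => x* = (y - b)/(2a)
x* = (-7.502 - 11)/(2*1) = -9.251
f*(-7.502) = (y-b)^2/(4a) = (-7.502 - 11)^2/(4*1)
= 342.324/4 = 85.581


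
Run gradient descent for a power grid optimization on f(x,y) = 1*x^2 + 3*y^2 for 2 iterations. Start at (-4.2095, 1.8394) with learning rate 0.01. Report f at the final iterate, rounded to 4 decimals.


Gradient descent on f(x,y) = 1*x^2 + 3*y^2.
Starting point: (-4.2095, 1.8394), alpha = 0.01
Step 1: grad_x = 2*1*-4.2095 = -8.419, grad_y = 2*3*1.8394 = 11.0364
  x_1 = -4.2095 - 0.01*-8.419 = -4.1253
  y_1 = 1.8394 - 0.01*11.0364 = 1.729
Step 2: grad_x = 2*1*-4.1253 = -8.2506, grad_y = 2*3*1.729 = 10.3742
  x_2 = -4.1253 - 0.01*-8.2506 = -4.0428
  y_2 = 1.729 - 0.01*10.3742 = 1.6253
f(-4.0428, 1.6253) = 1*(-4.0428)^2 + 3*1.6253^2 = 24.269


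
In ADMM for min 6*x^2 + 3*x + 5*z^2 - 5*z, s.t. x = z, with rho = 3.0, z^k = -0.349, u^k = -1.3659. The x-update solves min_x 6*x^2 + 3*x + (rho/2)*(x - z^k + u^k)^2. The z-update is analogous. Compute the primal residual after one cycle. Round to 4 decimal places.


ADMM iteration with rho = 3.0, z^k = -0.349, u^k = -1.3659
Step 1: x-update.
Minimize 6*x^2 + 3*x + (3.0/2)*(x + 0.349 - 1.3659)^2
FOC: (2*6 + 3.0)*x = -3 + 3.0*(-0.349 + 1.3659)
x^{k+1} = 0.0034
Step 2: z-update.
Minimize 5*z^2 - 5*z + (3.0/2)*(0.0034 - z - 1.3659)^2
FOC: (2*5 + 3.0)*z = 5 + 3.0*(0.0034 - 1.3659)
z^{k+1} = 0.0702
Step 3: u-update.
u^{k+1} = -1.3659 + 0.0034 - 0.0702 = -1.4327
Step 4: Primal residual = |0.0034 - 0.0702| = 0.0668


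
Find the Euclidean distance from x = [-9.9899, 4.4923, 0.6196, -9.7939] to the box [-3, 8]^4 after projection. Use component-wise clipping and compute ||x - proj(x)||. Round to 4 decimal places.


Project each component onto [-3, 8].
clip(-9.9899) = -3.0, clip(4.4923) = 4.4923, clip(0.6196) = 0.6196, clip(-9.7939) = -3.0
Projection = [-3.0, 4.4923, 0.6196, -3.0]
Squared diffs: [48.8587, 0.0, 0.0, 46.1571]
Distance = sqrt(95.0158) = 9.7476


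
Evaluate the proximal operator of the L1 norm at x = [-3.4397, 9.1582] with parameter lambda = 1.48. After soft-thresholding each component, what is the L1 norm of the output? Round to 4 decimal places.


Soft-thresholding with lambda = 1.48:
prox(-3.4397) = sign(-3.4397)*max(|-3.4397| - 1.48, 0) = -1.9597
prox(9.1582) = sign(9.1582)*max(|9.1582| - 1.48, 0) = 7.6782
prox(x) = [-1.9597, 7.6782]
||prox(x)||_1 = 1.9597 + 7.6782 = 9.6379


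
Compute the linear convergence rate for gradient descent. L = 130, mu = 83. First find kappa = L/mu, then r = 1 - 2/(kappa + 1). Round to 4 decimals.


Step 1: Compute the condition number.
kappa = L/mu = 130/83 = 1.5663
Step 2: Compute the convergence rate.
r = 1 - 2/(kappa + 1) = 1 - 2*mu/(L + mu) = (L - mu)/(L + mu) = 47/213 = 0.2207


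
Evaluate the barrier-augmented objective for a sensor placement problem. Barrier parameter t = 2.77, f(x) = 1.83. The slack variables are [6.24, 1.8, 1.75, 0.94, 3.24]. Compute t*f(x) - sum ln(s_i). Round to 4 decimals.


Step 1: Compute log-barrier.
ln values: [1.831, 0.5878, 0.5596, -0.0619, 1.1756]
phi = -(1.831 + 0.5878 + 0.5596 - 0.0619 + 1.1756) = -4.0921
Step 2: Compute augmented objective.
t*f(x) = 2.77*1.83 = 5.0691
Total = 5.0691 - 4.0921 = 0.977


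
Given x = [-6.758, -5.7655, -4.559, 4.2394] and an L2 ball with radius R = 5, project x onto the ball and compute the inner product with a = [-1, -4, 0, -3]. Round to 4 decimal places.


Step 1: Compute ||x|| (intermediates to 6 decimals).
||x|| = sqrt((-6.758)^2 + (-5.7655)^2 + (-4.559)^2 + 4.2394^2) = 10.847513
Step 2: Project.
Since ||x|| > R, scale = R/||x|| = 5/10.847513 = 0.460935, proj(x) = scale * x
proj(x) = [-3.114999, -2.657521, -2.101403, 1.954088]
Step 3: Dot product.
a^T * proj(x) = -1*(-3.114999) - 4*(-2.657521) + 0*(-2.101403) - 3*1.954088 = 7.8828


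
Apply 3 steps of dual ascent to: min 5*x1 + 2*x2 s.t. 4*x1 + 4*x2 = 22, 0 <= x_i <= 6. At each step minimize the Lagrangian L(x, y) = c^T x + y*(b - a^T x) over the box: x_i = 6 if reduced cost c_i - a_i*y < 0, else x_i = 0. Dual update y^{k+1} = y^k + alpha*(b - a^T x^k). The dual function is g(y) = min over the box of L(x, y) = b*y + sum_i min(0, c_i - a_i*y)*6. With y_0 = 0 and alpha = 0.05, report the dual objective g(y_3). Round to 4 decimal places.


Dual ascent for LP: min 5*x1 + 2*x2, 4*x1 + 4*x2 = 22, 0 <= x_i <= 6
Step 1: y^k = 0.0, reduced costs: (5.0, 2.0)
  x^k = (0.0, 0.0), subgradient = b - a^T x = 22.0
  y^{k+1} = 0.0 + 0.05*22.0 = 1.1
Step 2: y^k = 1.1, reduced costs: (0.6, -2.4)
  x^k = (0.0, 6.0), subgradient = b - a^T x = -2.0
  y^{k+1} = 1.1 + 0.05*-2.0 = 1.0
Step 3: y^k = 1.0, reduced costs: (1.0, -2.0)
  x^k = (0.0, 6.0), subgradient = b - a^T x = -2.0
  y^{k+1} = 1.0 + 0.05*-2.0 = 0.9
Dual objective at y_3 = 0.9: reduced costs (1.4, -1.6), box minimizer x = (0.0, 6.0)
g(y_3) = b*y + (c1 - a1*y)*x1 + (c2 - a2*y)*x2 = 22*0.9 + 1.4*0.0 + (-1.6)*6.0 = 19.8 + 0.0 - 9.6 = 10.2


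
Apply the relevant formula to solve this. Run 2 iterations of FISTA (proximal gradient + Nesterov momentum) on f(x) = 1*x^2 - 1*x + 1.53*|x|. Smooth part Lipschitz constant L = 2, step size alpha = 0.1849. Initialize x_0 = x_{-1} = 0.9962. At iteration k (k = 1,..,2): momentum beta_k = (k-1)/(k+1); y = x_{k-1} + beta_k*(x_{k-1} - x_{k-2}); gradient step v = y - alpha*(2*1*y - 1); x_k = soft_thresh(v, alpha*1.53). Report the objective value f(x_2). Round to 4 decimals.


FISTA on f(x) = 1*x^2 - 1*x + 1.53*|x|
L = 2, alpha = 0.1849
Iteration 1: beta = 0.0, y = 0.9962 + 0.0*(0.9962 - 0.9962) = 0.9962
  grad(y) = 0.9924, v = y - alpha*grad = 0.8127
  prox(v) = soft_thresh(0.8127, 0.2829) = 0.5298
Iteration 2: beta = 0.3333, y = 0.5298 + 0.3333*(0.5298 - 0.9962) = 0.3743
  grad(y) = -0.2513, v = y - alpha*grad = 0.4208
  prox(v) = soft_thresh(0.4208, 0.2829) = 0.1379
f(x_2) = 1*0.1379^2 - 1*0.1379 + 1.53*|0.1379| = 0.0921


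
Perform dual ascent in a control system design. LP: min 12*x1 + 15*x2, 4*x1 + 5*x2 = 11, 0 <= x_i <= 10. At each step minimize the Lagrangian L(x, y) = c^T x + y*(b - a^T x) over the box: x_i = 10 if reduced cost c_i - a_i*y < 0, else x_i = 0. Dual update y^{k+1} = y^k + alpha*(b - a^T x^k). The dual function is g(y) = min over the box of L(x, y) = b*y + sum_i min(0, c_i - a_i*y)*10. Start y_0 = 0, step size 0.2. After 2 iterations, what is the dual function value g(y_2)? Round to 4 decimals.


Dual ascent for LP: min 12*x1 + 15*x2, 4*x1 + 5*x2 = 11, 0 <= x_i <= 10
Step 1: y^k = 0.0, reduced costs: (12.0, 15.0)
  x^k = (0.0, 0.0), subgradient = b - a^T x = 11.0
  y^{k+1} = 0.0 + 0.2*11.0 = 2.2
Step 2: y^k = 2.2, reduced costs: (3.2, 4.0)
  x^k = (0.0, 0.0), subgradient = b - a^T x = 11.0
  y^{k+1} = 2.2 + 0.2*11.0 = 4.4
Dual objective at y_2 = 4.4: reduced costs (-5.6, -7.0), box minimizer x = (10.0, 10.0)
g(y_2) = b*y + (c1 - a1*y)*x1 + (c2 - a2*y)*x2 = 11*4.4 + (-5.6)*10.0 + (-7.0)*10.0 = 48.4 - 56.0 - 70.0 = -77.6


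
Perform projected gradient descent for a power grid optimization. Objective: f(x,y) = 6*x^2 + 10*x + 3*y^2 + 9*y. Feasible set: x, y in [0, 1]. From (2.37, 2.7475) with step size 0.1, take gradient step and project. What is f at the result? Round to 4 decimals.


Step 1: Compute gradient at (2.37, 2.7475).
grad_x = 2*6*2.37 + 10 = 38.44
grad_y = 2*3*2.7475 + 9 = 25.485
Step 2: Gradient step.
x_raw = 2.37 - 0.1*38.44 = -1.474
y_raw = 2.7475 - 0.1*25.485 = 0.199
Step 3: Project onto [0, 1].
x_proj = clip(-1.474) = 0.0
y_proj = clip(0.199) = 0.199
Step 4: Evaluate f.
f(0.0, 0.199) = 1.9098


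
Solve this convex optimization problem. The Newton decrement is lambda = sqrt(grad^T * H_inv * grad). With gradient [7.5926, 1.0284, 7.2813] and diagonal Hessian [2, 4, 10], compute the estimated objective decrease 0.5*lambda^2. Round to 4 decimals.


Step 1: H is diagonal, so H^(-1) * g = [3.7963, 0.2571, 0.7281].
Step 2: g^T H^(-1) g = sum_i g_i^2 / H_ii
  = (7.5926)^2/2 + (1.0284)^2/4 + (7.2813)^2/10
  = 28.8238 + 0.2644 + 5.3017 = 34.3899
Step 3: Objective decrease = 0.5 * g^T H^(-1) g = 17.195


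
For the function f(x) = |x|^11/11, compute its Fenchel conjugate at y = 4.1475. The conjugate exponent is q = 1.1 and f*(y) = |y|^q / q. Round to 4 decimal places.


The conjugate exponent q satisfies 1/p + 1/q = 1.
p = 11, so q = 11/(11 - 1) = 1.1
|y|^q = 4.1475^1.1 = 4.7815
f*(4.1475) = 4.7815 / 1.1 = 4.3468


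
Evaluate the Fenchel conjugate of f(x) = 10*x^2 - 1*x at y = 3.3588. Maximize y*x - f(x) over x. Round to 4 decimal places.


f*(y) = sup_x {y*x - a*x^2 - b*x} = sup_x {(y-b)*x - a*x^2}
FOC: (y - b) - 2a*x = 0 => x* = (y - b)/(2a)
x* = (3.3588 + 1)/(2*10) = 0.2179
f*(3.3588) = (y-b)^2/(4a) = (3.3588 + 1)^2/(4*10)
= 18.9991/40 = 0.475


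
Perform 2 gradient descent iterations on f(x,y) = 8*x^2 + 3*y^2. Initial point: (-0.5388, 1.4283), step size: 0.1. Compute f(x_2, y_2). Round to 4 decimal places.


Gradient descent on f(x,y) = 8*x^2 + 3*y^2.
Starting point: (-0.5388, 1.4283), alpha = 0.1
Step 1: grad_x = 2*8*-0.5388 = -8.6208, grad_y = 2*3*1.4283 = 8.5698
  x_1 = -0.5388 - 0.1*-8.6208 = 0.3233
  y_1 = 1.4283 - 0.1*8.5698 = 0.5713
Step 2: grad_x = 2*8*0.3233 = 5.1725, grad_y = 2*3*0.5713 = 3.4279
  x_2 = 0.3233 - 0.1*5.1725 = -0.194
  y_2 = 0.5713 - 0.1*3.4279 = 0.2285
f(-0.194, 0.2285) = 8*(-0.194)^2 + 3*0.2285^2 = 0.4577


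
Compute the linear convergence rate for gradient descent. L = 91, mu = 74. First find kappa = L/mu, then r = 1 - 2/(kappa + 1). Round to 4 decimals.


Step 1: Compute the condition number.
kappa = L/mu = 91/74 = 1.2297
Step 2: Compute the convergence rate.
r = 1 - 2/(kappa + 1) = 1 - 2*mu/(L + mu) = (L - mu)/(L + mu) = 17/165 = 0.103


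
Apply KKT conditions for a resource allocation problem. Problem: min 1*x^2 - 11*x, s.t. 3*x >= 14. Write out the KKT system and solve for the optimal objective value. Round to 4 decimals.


Step 1: Try lambda = 0 (constraint inactive).
Stationarity: 2*1*x - 11 = 0
x* = 11/(2*1) = 5.5
Check constraint: 3*5.5 = 16.5 >= 14 -- satisfied.
Step 2: Compute optimal value.
f(x*) = 1*5.5^2 - 11*5.5 = -30.25


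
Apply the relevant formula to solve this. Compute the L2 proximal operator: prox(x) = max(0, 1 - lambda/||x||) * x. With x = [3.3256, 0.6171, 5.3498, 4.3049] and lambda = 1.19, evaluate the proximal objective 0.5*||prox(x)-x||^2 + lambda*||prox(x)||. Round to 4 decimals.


Step 1: Compute ||x||.
||x|| = 7.6546
Step 2: Compute scaling factor.
scale = max(0, 1 - 1.19/7.6546) = 0.8445
Step 3: prox(x) = [2.8086, 0.5212, 4.5181, 3.6357]
||prox(x)|| = 6.4646
Step 4: Proximal objective.
0.5*||prox-x||^2 = 0.7081
lambda*||prox|| = 7.6929
Total = 8.4009


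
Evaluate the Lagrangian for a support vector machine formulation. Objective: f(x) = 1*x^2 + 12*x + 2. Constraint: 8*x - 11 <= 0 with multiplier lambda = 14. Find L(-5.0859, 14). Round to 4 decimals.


Step 1: Evaluate f(x).
f(-5.0859) = 1*(-5.0859)^2 + 12*(-5.0859) + 2 = -33.1644
Step 2: Evaluate g(x).
g(-5.0859) = 8*-5.0859 - 11 = -51.6872
Step 3: Compute Lagrangian.
L = -33.1644 + 14*-51.6872 = -756.7852


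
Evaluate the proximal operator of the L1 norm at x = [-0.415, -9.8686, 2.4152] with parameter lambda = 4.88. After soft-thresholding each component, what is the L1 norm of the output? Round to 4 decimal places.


Soft-thresholding with lambda = 4.88:
prox(-0.415) = sign(-0.415)*max(|-0.415| - 4.88, 0) = 0.0
prox(-9.8686) = sign(-9.8686)*max(|-9.8686| - 4.88, 0) = -4.9886
prox(2.4152) = sign(2.4152)*max(|2.4152| - 4.88, 0) = 0.0
prox(x) = [0.0, -4.9886, 0.0]
||prox(x)||_1 = 0.0 + 4.9886 + 0.0 = 4.9886


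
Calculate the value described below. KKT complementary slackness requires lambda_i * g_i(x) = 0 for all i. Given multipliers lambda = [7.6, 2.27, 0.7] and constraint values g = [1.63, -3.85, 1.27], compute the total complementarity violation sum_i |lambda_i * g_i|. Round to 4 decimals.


KKT complementary slackness check:
lambda_1 * g_1 = 7.6 * 1.63 = 12.388
lambda_2 * g_2 = 2.27 * -3.85 = -8.7395
lambda_3 * g_3 = 0.7 * 1.27 = 0.889
Total violation = 12.388 + 8.7395 + 0.889 = 22.0165


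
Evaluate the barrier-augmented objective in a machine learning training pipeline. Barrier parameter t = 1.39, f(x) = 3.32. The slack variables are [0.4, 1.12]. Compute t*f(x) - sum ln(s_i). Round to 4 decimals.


Step 1: Compute log-barrier.
ln values: [-0.9163, 0.1133]
phi = -(-0.9163 + 0.1133) = 0.803
Step 2: Compute augmented objective.
t*f(x) = 1.39*3.32 = 4.6148
Total = 4.6148 + 0.803 = 5.4178


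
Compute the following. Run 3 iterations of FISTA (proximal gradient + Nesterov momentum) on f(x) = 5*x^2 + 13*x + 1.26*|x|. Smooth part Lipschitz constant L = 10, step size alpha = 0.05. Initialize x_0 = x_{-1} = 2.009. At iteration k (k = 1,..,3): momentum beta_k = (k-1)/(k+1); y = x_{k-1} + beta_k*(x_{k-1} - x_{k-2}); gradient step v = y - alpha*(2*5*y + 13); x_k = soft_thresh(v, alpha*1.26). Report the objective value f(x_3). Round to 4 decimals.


FISTA on f(x) = 5*x^2 + 13*x + 1.26*|x|
L = 10, alpha = 0.05
Iteration 1: beta = 0.0, y = 2.009 + 0.0*(2.009 - 2.009) = 2.009
  grad(y) = 33.09, v = y - alpha*grad = 0.3545
  prox(v) = soft_thresh(0.3545, 0.063) = 0.2915
Iteration 2: beta = 0.3333, y = 0.2915 + 0.3333*(0.2915 - 2.009) = -0.281
  grad(y) = 10.19, v = y - alpha*grad = -0.7905
  prox(v) = soft_thresh(-0.7905, 0.063) = -0.7275
Iteration 3: beta = 0.5, y = -0.7275 + 0.5*(-0.7275 - 0.2915) = -1.237
  grad(y) = 0.63, v = y - alpha*grad = -1.2685
  prox(v) = soft_thresh(-1.2685, 0.063) = -1.2055
f(x_3) = 5*(-1.2055)^2 + 13*(-1.2055) + 1.26*|-1.2055| = -6.8864


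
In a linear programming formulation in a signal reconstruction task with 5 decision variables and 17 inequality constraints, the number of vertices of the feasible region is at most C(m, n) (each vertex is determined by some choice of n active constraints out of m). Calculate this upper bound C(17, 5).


Each vertex corresponds to some choice of n active constraints out of m, so the number of vertices is at most C(m, n) = m! / (n!(m-n)!).
m = 17, n = 5
Numerator: 17 * 16 * 15 * 14 * 13
Denominator: 5! = 120
C(17, 5) = 6188


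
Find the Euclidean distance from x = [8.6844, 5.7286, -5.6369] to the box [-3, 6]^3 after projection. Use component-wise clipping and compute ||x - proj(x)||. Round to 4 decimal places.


Project each component onto [-3, 6].
clip(8.6844) = 6.0, clip(5.7286) = 5.7286, clip(-5.6369) = -3.0
Projection = [6.0, 5.7286, -3.0]
Squared diffs: [7.206, 0.0, 6.9532]
Distance = sqrt(14.1592) = 3.7629


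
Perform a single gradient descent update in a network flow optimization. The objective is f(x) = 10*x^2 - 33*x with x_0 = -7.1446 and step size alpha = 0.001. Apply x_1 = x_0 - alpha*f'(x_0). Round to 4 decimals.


We compute the gradient at x_0 and apply the update.
f'(x) = 20*x - 33
f'(-7.1446) = 20*-7.1446 - 33 = -175.892
x_1 = -7.1446 - 0.001*-175.892 = -6.9687


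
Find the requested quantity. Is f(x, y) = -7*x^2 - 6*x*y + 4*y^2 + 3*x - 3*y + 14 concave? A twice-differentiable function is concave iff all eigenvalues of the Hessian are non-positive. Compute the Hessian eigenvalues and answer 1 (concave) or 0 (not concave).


The Hessian of f(x,y) = -7*x^2 - 6*x*y + 4*y^2 + 3*x - 3*y + 14 is:
H = [[-14, -6], [-6, 8]]
Trace = -14 + 8 = -6
Determinant = -14*8 - (-6)^2 = -148
Discriminant = (-6)^2 - 4*-148 = 628.0
Eigenvalues: lambda_1 = -15.53, lambda_2 = 9.53
The function is not concave.

0


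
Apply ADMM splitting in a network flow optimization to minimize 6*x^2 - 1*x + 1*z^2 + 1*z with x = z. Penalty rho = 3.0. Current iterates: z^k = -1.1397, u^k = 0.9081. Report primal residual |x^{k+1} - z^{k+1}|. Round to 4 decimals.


ADMM iteration with rho = 3.0, z^k = -1.1397, u^k = 0.9081
Step 1: x-update.
Minimize 6*x^2 - 1*x + (3.0/2)*(x + 1.1397 + 0.9081)^2
FOC: (2*6 + 3.0)*x = 1 + 3.0*(-1.1397 - 0.9081)
x^{k+1} = -0.3429
Step 2: z-update.
Minimize 1*z^2 + 1*z + (3.0/2)*(-0.3429 - z + 0.9081)^2
FOC: (2*1 + 3.0)*z = -1 + 3.0*(-0.3429 + 0.9081)
z^{k+1} = 0.1391
Step 3: u-update.
u^{k+1} = 0.9081 - 0.3429 - 0.1391 = 0.4261
Step 4: Primal residual = |-0.3429 - 0.1391| = 0.482


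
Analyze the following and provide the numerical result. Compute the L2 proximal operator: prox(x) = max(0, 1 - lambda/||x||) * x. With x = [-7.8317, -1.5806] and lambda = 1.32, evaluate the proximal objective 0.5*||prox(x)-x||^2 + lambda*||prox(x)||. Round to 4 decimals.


Step 1: Compute ||x||.
||x|| = 7.9896
Step 2: Compute scaling factor.
scale = max(0, 1 - 1.32/7.9896) = 0.8348
Step 3: prox(x) = [-6.5378, -1.3195]
||prox(x)|| = 6.6696
Step 4: Proximal objective.
0.5*||prox-x||^2 = 0.8712
lambda*||prox|| = 8.8039
Total = 9.6751


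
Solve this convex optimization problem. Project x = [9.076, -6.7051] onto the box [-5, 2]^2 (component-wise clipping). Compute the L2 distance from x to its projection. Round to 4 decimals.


Project each component onto [-5, 2].
clip(9.076) = 2.0, clip(-6.7051) = -5.0
Projection = [2.0, -5.0]
Squared diffs: [50.0698, 2.9074]
Distance = sqrt(52.9772) = 7.2785


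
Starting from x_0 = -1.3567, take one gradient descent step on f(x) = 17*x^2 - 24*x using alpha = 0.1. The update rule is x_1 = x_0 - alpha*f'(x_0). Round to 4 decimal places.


We compute the gradient at x_0 and apply the update.
f'(x) = 34*x - 24
f'(-1.3567) = 34*-1.3567 - 24 = -70.1278
x_1 = -1.3567 - 0.1*-70.1278 = 5.6561


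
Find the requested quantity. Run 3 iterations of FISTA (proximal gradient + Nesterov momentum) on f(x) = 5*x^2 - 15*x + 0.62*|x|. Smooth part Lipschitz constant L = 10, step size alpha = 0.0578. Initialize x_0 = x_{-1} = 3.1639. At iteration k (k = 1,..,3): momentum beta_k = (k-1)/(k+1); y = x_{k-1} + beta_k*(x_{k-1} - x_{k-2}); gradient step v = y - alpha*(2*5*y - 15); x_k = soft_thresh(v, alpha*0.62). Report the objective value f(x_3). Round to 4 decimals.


FISTA on f(x) = 5*x^2 - 15*x + 0.62*|x|
L = 10, alpha = 0.0578
Iteration 1: beta = 0.0, y = 3.1639 + 0.0*(3.1639 - 3.1639) = 3.1639
  grad(y) = 16.639, v = y - alpha*grad = 2.2022
  prox(v) = soft_thresh(2.2022, 0.0358) = 2.1663
Iteration 2: beta = 0.3333, y = 2.1663 + 0.3333*(2.1663 - 3.1639) = 1.8338
  grad(y) = 3.3381, v = y - alpha*grad = 1.6409
  prox(v) = soft_thresh(1.6409, 0.0358) = 1.605
Iteration 3: beta = 0.5, y = 1.605 + 0.5*(1.605 - 2.1663) = 1.3244
  grad(y) = -1.7562, v = y - alpha*grad = 1.4259
  prox(v) = soft_thresh(1.4259, 0.0358) = 1.3901
f(x_3) = 5*1.3901^2 - 15*1.3901 + 0.62*|1.3901| = -10.3277


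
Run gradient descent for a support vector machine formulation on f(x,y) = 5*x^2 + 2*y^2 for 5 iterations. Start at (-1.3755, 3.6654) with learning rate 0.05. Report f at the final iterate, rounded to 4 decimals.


Gradient descent on f(x,y) = 5*x^2 + 2*y^2.
Starting point: (-1.3755, 3.6654), alpha = 0.05
Step 1: grad_x = 2*5*-1.3755 = -13.755, grad_y = 2*2*3.6654 = 14.6616
  x_1 = -1.3755 - 0.05*-13.755 = -0.6878
  y_1 = 3.6654 - 0.05*14.6616 = 2.9323
Step 2: grad_x = 2*5*-0.6878 = -6.8775, grad_y = 2*2*2.9323 = 11.7293
  x_2 = -0.6878 - 0.05*-6.8775 = -0.3439
  y_2 = 2.9323 - 0.05*11.7293 = 2.3459
Step 3: grad_x = 2*5*-0.3439 = -3.4388, grad_y = 2*2*2.3459 = 9.3834
  x_3 = -0.3439 - 0.05*-3.4388 = -0.1719
  y_3 = 2.3459 - 0.05*9.3834 = 1.8767
Step 4: grad_x = 2*5*-0.1719 = -1.7194, grad_y = 2*2*1.8767 = 7.5067
  x_4 = -0.1719 - 0.05*-1.7194 = -0.086
  y_4 = 1.8767 - 0.05*7.5067 = 1.5013
Step 5: grad_x = 2*5*-0.086 = -0.8597, grad_y = 2*2*1.5013 = 6.0054
  x_5 = -0.086 - 0.05*-0.8597 = -0.043
  y_5 = 1.5013 - 0.05*6.0054 = 1.2011
f(-0.043, 1.2011) = 5*(-0.043)^2 + 2*1.2011^2 = 2.8944


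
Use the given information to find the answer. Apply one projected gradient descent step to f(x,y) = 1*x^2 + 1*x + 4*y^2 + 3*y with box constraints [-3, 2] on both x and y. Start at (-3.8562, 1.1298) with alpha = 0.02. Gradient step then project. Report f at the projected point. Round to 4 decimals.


Step 1: Compute gradient at (-3.8562, 1.1298).
grad_x = 2*1*-3.8562 + 1 = -6.7124
grad_y = 2*4*1.1298 + 3 = 12.0384
Step 2: Gradient step.
x_raw = -3.8562 - 0.02*-6.7124 = -3.722
y_raw = 1.1298 - 0.02*12.0384 = 0.889
Step 3: Project onto [-3, 2].
x_proj = clip(-3.722) = -3.0
y_proj = clip(0.889) = 0.889
Step 4: Evaluate f.
f(-3.0, 0.889) = 11.8286


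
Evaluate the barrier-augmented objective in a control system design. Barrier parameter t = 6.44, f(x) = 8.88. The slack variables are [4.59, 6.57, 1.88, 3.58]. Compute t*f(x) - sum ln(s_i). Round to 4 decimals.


Step 1: Compute log-barrier.
ln values: [1.5239, 1.8825, 0.6313, 1.2754]
phi = -(1.5239 + 1.8825 + 0.6313 + 1.2754) = -5.313
Step 2: Compute augmented objective.
t*f(x) = 6.44*8.88 = 57.1872
Total = 57.1872 - 5.313 = 51.8742


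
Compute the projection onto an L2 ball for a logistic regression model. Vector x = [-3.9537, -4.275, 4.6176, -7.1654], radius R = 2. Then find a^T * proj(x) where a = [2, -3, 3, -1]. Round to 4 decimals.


Step 1: Compute ||x|| (intermediates to 6 decimals).
||x|| = sqrt((-3.9537)^2 + (-4.275)^2 + 4.6176^2 + (-7.1654)^2) = 10.323398
Step 2: Project.
Since ||x|| > R, scale = R/||x|| = 2/10.323398 = 0.193735, proj(x) = scale * x
proj(x) = [-0.76597, -0.828217, 0.894591, -1.388189]
Step 3: Dot product.
a^T * proj(x) = 2*(-0.76597) - 3*(-0.828217) + 3*0.894591 - 1*(-1.388189) = 5.0247


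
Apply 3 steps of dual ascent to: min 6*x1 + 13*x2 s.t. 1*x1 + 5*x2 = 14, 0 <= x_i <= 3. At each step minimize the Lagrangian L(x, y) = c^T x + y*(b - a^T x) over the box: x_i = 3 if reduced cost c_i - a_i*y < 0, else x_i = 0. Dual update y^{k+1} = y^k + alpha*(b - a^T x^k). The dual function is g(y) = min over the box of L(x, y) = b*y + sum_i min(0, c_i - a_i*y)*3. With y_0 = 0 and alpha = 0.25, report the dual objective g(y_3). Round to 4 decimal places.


Dual ascent for LP: min 6*x1 + 13*x2, 1*x1 + 5*x2 = 14, 0 <= x_i <= 3
Step 1: y^k = 0.0, reduced costs: (6.0, 13.0)
  x^k = (0.0, 0.0), subgradient = b - a^T x = 14.0
  y^{k+1} = 0.0 + 0.25*14.0 = 3.5
Step 2: y^k = 3.5, reduced costs: (2.5, -4.5)
  x^k = (0.0, 3.0), subgradient = b - a^T x = -1.0
  y^{k+1} = 3.5 + 0.25*-1.0 = 3.25
Step 3: y^k = 3.25, reduced costs: (2.75, -3.25)
  x^k = (0.0, 3.0), subgradient = b - a^T x = -1.0
  y^{k+1} = 3.25 + 0.25*-1.0 = 3.0
Dual objective at y_3 = 3.0: reduced costs (3.0, -2.0), box minimizer x = (0.0, 3.0)
g(y_3) = b*y + (c1 - a1*y)*x1 + (c2 - a2*y)*x2 = 14*3.0 + 3.0*0.0 + (-2.0)*3.0 = 42.0 + 0.0 - 6.0 = 36.0


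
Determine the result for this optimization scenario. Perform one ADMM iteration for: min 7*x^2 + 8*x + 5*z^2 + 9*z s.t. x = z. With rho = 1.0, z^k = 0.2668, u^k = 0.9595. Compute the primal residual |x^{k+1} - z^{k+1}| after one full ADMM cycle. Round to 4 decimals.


ADMM iteration with rho = 1.0, z^k = 0.2668, u^k = 0.9595
Step 1: x-update.
Minimize 7*x^2 + 8*x + (1.0/2)*(x - 0.2668 + 0.9595)^2
FOC: (2*7 + 1.0)*x = -8 + 1.0*(0.2668 - 0.9595)
x^{k+1} = -0.5795
Step 2: z-update.
Minimize 5*z^2 + 9*z + (1.0/2)*(-0.5795 - z + 0.9595)^2
FOC: (2*5 + 1.0)*z = -9 + 1.0*(-0.5795 + 0.9595)
z^{k+1} = -0.7836
Step 3: u-update.
u^{k+1} = 0.9595 - 0.5795 + 0.7836 = 1.1636
Step 4: Primal residual = |-0.5795 + 0.7836| = 0.2041


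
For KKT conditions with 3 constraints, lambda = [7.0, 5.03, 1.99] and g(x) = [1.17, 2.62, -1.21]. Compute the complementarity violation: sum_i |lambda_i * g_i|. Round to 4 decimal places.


KKT complementary slackness check:
lambda_1 * g_1 = 7.0 * 1.17 = 8.19
lambda_2 * g_2 = 5.03 * 2.62 = 13.1786
lambda_3 * g_3 = 1.99 * -1.21 = -2.4079
Total violation = 8.19 + 13.1786 + 2.4079 = 23.7765


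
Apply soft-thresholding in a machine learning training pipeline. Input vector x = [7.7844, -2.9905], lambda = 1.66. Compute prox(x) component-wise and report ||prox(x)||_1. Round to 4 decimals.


Soft-thresholding with lambda = 1.66:
prox(7.7844) = sign(7.7844)*max(|7.7844| - 1.66, 0) = 6.1244
prox(-2.9905) = sign(-2.9905)*max(|-2.9905| - 1.66, 0) = -1.3305
prox(x) = [6.1244, -1.3305]
||prox(x)||_1 = 6.1244 + 1.3305 = 7.4549


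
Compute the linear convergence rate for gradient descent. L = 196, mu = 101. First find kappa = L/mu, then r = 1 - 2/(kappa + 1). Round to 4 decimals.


Step 1: Compute the condition number.
kappa = L/mu = 196/101 = 1.9406
Step 2: Compute the convergence rate.
r = 1 - 2/(kappa + 1) = 1 - 2*mu/(L + mu) = (L - mu)/(L + mu) = 95/297 = 0.3199
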